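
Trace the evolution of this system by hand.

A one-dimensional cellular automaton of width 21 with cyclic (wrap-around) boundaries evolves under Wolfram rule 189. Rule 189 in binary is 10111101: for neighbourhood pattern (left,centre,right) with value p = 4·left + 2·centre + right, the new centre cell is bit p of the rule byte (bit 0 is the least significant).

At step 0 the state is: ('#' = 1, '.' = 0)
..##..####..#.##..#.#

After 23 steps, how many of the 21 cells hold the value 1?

18

gen 0: ..##..####..#.##..#.#
gen 1: #.#.#.###.#.###.#.###
gen 2: .#######.#####.######
gen 3: #######.#####.######.
gen 4: ######.#####.######.#
gen 5: #####.#####.######.##
gen 6: ####.#####.######.###
gen 7: ###.#####.######.####
gen 8: ##.#####.######.#####
gen 9: #.#####.######.######
gen 10: .#####.######.#######
gen 11: #####.######.#######.
gen 12: ####.######.#######.#
gen 13: ###.######.#######.##
gen 14: ##.######.#######.###
gen 15: #.######.#######.####
gen 16: .######.#######.#####
gen 17: ######.#######.#####.
gen 18: #####.#######.#####.#
gen 19: ####.#######.#####.##
gen 20: ###.#######.#####.###
gen 21: ##.#######.#####.####
gen 22: #.#######.#####.#####
gen 23: .#######.#####.######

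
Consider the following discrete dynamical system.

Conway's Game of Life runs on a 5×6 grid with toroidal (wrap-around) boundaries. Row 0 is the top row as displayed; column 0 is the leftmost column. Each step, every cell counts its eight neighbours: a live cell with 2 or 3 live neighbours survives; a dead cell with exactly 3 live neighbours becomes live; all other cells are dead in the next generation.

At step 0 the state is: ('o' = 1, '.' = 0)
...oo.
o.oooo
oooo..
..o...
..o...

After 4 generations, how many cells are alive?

4

step 0: ...oo.
o.oooo
oooo..
..o...
..o...
step 1: .o....
o.....
o.....
......
..o...
step 2: .o....
oo....
......
......
......
step 3: oo....
oo....
......
......
......
step 4: oo....
oo....
......
......
......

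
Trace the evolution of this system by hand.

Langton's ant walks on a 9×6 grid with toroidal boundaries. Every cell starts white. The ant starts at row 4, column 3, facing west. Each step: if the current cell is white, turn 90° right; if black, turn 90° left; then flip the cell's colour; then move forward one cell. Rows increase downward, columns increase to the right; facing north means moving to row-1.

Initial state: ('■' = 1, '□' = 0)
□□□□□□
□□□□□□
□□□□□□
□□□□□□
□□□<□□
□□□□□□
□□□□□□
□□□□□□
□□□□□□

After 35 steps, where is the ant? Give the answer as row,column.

0) □□□□□□
□□□□□□
□□□□□□
□□□□□□
□□□<□□
□□□□□□
□□□□□□
□□□□□□
□□□□□□
1) □□□□□□
□□□□□□
□□□□□□
□□□^□□
□□□■□□
□□□□□□
□□□□□□
□□□□□□
□□□□□□
2) □□□□□□
□□□□□□
□□□□□□
□□□■>□
□□□■□□
□□□□□□
□□□□□□
□□□□□□
□□□□□□
3) □□□□□□
□□□□□□
□□□□□□
□□□■■□
□□□■v□
□□□□□□
□□□□□□
□□□□□□
□□□□□□
4) □□□□□□
□□□□□□
□□□□□□
□□□■■□
□□□<■□
□□□□□□
□□□□□□
□□□□□□
□□□□□□
5) □□□□□□
□□□□□□
□□□□□□
□□□■■□
□□□□■□
□□□v□□
□□□□□□
□□□□□□
□□□□□□
6) □□□□□□
□□□□□□
□□□□□□
□□□■■□
□□□□■□
□□<■□□
□□□□□□
□□□□□□
□□□□□□
7) □□□□□□
□□□□□□
□□□□□□
□□□■■□
□□^□■□
□□■■□□
□□□□□□
□□□□□□
□□□□□□
8) □□□□□□
□□□□□□
□□□□□□
□□□■■□
□□■>■□
□□■■□□
□□□□□□
□□□□□□
□□□□□□
9) □□□□□□
□□□□□□
□□□□□□
□□□■■□
□□■■■□
□□■v□□
□□□□□□
□□□□□□
□□□□□□
10) □□□□□□
□□□□□□
□□□□□□
□□□■■□
□□■■■□
□□■□>□
□□□□□□
□□□□□□
□□□□□□
11) □□□□□□
□□□□□□
□□□□□□
□□□■■□
□□■■■□
□□■□■□
□□□□v□
□□□□□□
□□□□□□
12) □□□□□□
□□□□□□
□□□□□□
□□□■■□
□□■■■□
□□■□■□
□□□<■□
□□□□□□
□□□□□□
13) □□□□□□
□□□□□□
□□□□□□
□□□■■□
□□■■■□
□□■^■□
□□□■■□
□□□□□□
□□□□□□
14) □□□□□□
□□□□□□
□□□□□□
□□□■■□
□□■■■□
□□■■>□
□□□■■□
□□□□□□
□□□□□□
15) □□□□□□
□□□□□□
□□□□□□
□□□■■□
□□■■^□
□□■■□□
□□□■■□
□□□□□□
□□□□□□
16) □□□□□□
□□□□□□
□□□□□□
□□□■■□
□□■<□□
□□■■□□
□□□■■□
□□□□□□
□□□□□□
17) □□□□□□
□□□□□□
□□□□□□
□□□■■□
□□■□□□
□□■v□□
□□□■■□
□□□□□□
□□□□□□
18) □□□□□□
□□□□□□
□□□□□□
□□□■■□
□□■□□□
□□■□>□
□□□■■□
□□□□□□
□□□□□□
19) □□□□□□
□□□□□□
□□□□□□
□□□■■□
□□■□□□
□□■□■□
□□□■v□
□□□□□□
□□□□□□
20) □□□□□□
□□□□□□
□□□□□□
□□□■■□
□□■□□□
□□■□■□
□□□■□>
□□□□□□
□□□□□□
21) □□□□□□
□□□□□□
□□□□□□
□□□■■□
□□■□□□
□□■□■□
□□□■□■
□□□□□v
□□□□□□
22) □□□□□□
□□□□□□
□□□□□□
□□□■■□
□□■□□□
□□■□■□
□□□■□■
□□□□<■
□□□□□□
23) □□□□□□
□□□□□□
□□□□□□
□□□■■□
□□■□□□
□□■□■□
□□□■^■
□□□□■■
□□□□□□
24) □□□□□□
□□□□□□
□□□□□□
□□□■■□
□□■□□□
□□■□■□
□□□■■>
□□□□■■
□□□□□□
25) □□□□□□
□□□□□□
□□□□□□
□□□■■□
□□■□□□
□□■□■^
□□□■■□
□□□□■■
□□□□□□
26) □□□□□□
□□□□□□
□□□□□□
□□□■■□
□□■□□□
>□■□■■
□□□■■□
□□□□■■
□□□□□□
27) □□□□□□
□□□□□□
□□□□□□
□□□■■□
□□■□□□
■□■□■■
v□□■■□
□□□□■■
□□□□□□
28) □□□□□□
□□□□□□
□□□□□□
□□□■■□
□□■□□□
■□■□■■
■□□■■<
□□□□■■
□□□□□□
29) □□□□□□
□□□□□□
□□□□□□
□□□■■□
□□■□□□
■□■□■^
■□□■■■
□□□□■■
□□□□□□
30) □□□□□□
□□□□□□
□□□□□□
□□□■■□
□□■□□□
■□■□<□
■□□■■■
□□□□■■
□□□□□□
31) □□□□□□
□□□□□□
□□□□□□
□□□■■□
□□■□□□
■□■□□□
■□□■v■
□□□□■■
□□□□□□
32) □□□□□□
□□□□□□
□□□□□□
□□□■■□
□□■□□□
■□■□□□
■□□■□>
□□□□■■
□□□□□□
33) □□□□□□
□□□□□□
□□□□□□
□□□■■□
□□■□□□
■□■□□^
■□□■□□
□□□□■■
□□□□□□
34) □□□□□□
□□□□□□
□□□□□□
□□□■■□
□□■□□□
>□■□□■
■□□■□□
□□□□■■
□□□□□□
35) □□□□□□
□□□□□□
□□□□□□
□□□■■□
^□■□□□
□□■□□■
■□□■□□
□□□□■■
□□□□□□

4,0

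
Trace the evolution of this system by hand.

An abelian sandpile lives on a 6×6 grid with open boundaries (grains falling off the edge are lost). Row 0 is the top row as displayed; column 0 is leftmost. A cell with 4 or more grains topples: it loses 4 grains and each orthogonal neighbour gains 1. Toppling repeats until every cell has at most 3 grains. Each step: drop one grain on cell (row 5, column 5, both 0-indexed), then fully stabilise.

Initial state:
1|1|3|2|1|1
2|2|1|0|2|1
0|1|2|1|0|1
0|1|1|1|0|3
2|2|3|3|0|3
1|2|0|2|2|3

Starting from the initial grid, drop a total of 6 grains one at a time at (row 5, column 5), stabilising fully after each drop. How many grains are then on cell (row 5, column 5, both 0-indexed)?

gen 0: 1|1|3|2|1|1
2|2|1|0|2|1
0|1|2|1|0|1
0|1|1|1|0|3
2|2|3|3|0|3
1|2|0|2|2|3
gen 1: 1|1|3|2|1|1
2|2|1|0|2|1
0|1|2|1|0|2
0|1|1|1|1|0
2|2|3|3|1|1
1|2|0|2|3|1
gen 2: 1|1|3|2|1|1
2|2|1|0|2|1
0|1|2|1|0|2
0|1|1|1|1|0
2|2|3|3|1|1
1|2|0|2|3|2
gen 3: 1|1|3|2|1|1
2|2|1|0|2|1
0|1|2|1|0|2
0|1|1|1|1|0
2|2|3|3|1|1
1|2|0|2|3|3
gen 4: 1|1|3|2|1|1
2|2|1|0|2|1
0|1|2|1|0|2
0|1|1|1|1|0
2|2|3|3|2|2
1|2|0|3|0|1
gen 5: 1|1|3|2|1|1
2|2|1|0|2|1
0|1|2|1|0|2
0|1|1|1|1|0
2|2|3|3|2|2
1|2|0|3|0|2
gen 6: 1|1|3|2|1|1
2|2|1|0|2|1
0|1|2|1|0|2
0|1|1|1|1|0
2|2|3|3|2|2
1|2|0|3|0|3

3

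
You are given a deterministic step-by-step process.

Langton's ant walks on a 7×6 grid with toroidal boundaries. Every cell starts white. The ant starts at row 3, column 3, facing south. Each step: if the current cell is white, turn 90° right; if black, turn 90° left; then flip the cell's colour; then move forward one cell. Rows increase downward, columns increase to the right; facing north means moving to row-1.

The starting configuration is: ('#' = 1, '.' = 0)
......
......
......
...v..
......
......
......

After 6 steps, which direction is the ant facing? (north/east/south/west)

k=0  ......
......
......
...v..
......
......
......
k=1  ......
......
......
..<#..
......
......
......
k=2  ......
......
..^...
..##..
......
......
......
k=3  ......
......
..#>..
..##..
......
......
......
k=4  ......
......
..##..
..#v..
......
......
......
k=5  ......
......
..##..
..#.>.
......
......
......
k=6  ......
......
..##..
..#.#.
....v.
......
......

south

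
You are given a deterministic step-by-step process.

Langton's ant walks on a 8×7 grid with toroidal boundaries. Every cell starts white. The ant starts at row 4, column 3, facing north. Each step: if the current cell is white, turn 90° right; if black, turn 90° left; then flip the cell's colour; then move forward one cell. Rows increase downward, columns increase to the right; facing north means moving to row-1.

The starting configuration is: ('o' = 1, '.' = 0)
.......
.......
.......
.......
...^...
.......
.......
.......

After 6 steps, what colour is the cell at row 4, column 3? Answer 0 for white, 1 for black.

0

k=0  .......
.......
.......
.......
...^...
.......
.......
.......
k=1  .......
.......
.......
.......
...o>..
.......
.......
.......
k=2  .......
.......
.......
.......
...oo..
....v..
.......
.......
k=3  .......
.......
.......
.......
...oo..
...<o..
.......
.......
k=4  .......
.......
.......
.......
...^o..
...oo..
.......
.......
k=5  .......
.......
.......
.......
..<.o..
...oo..
.......
.......
k=6  .......
.......
.......
..^....
..o.o..
...oo..
.......
.......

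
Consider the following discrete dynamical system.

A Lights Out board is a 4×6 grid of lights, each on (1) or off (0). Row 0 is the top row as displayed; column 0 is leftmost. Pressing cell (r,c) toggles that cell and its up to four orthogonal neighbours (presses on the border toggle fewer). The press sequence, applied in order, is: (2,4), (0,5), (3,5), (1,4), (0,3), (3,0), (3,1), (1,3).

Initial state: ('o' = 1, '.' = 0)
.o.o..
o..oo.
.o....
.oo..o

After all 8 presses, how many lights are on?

k=0  .o.o..
o..oo.
.o....
.oo..o
k=1  .o.o..
o..o..
.o.ooo
.oo.oo
k=2  .o.ooo
o..o.o
.o.ooo
.oo.oo
k=3  .o.ooo
o..o.o
.o.oo.
.oo...
k=4  .o.o.o
o...o.
.o.o..
.oo...
k=5  .oo.oo
o..oo.
.o.o..
.oo...
k=6  .oo.oo
o..oo.
oo.o..
o.o...
k=7  .oo.oo
o..oo.
o..o..
.o....
k=8  .ooooo
o.o...
o.....
.o....

9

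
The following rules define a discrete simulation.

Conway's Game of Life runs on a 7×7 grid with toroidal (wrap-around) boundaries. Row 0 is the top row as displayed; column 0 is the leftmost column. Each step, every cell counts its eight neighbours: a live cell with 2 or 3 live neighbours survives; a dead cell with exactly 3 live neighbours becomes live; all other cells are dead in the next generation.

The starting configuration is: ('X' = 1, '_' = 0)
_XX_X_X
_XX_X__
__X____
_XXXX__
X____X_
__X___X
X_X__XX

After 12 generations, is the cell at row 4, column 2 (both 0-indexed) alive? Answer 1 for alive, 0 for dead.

1

k=0  _XX_X_X
_XX_X__
__X____
_XXXX__
X____X_
__X___X
X_X__XX
k=1  ____X_X
X____X_
____X__
_XXXX__
X___XXX
_______
__X____
k=2  _____XX
____XXX
_XX_XX_
XXX___X
XXX_XXX
_____XX
_______
k=3  ____X_X
X__X___
__X_X__
_______
__XXX__
_X__X__
_______
k=4  _______
___XXX_
___X___
__X_X__
__XXX__
__X_X__
_____X_
k=5  _____X_
___XX__
__X__X_
__X_X__
_XX_XX_
__X_XX_
_______
k=6  ____X__
___XXX_
__X__X_
__X_X__
_XX____
_XX_XX_
____XX_
k=7  _______
___X_X_
__X__X_
__X____
____XX_
_XX_XX_
_______
k=8  _______
____X__
__XXX__
___XXX_
_XX_XX_
___XXX_
_______
k=9  _______
____X__
__X____
_X_____
__X___X
__XX_X_
____X__
k=10  _______
_______
_______
_XX____
_XXX___
__XXXX_
___XX__
k=11  _______
_______
_______
_X_X___
_______
_X___X_
__X__X_
k=12  _______
_______
_______
_______
__X____
_______
_______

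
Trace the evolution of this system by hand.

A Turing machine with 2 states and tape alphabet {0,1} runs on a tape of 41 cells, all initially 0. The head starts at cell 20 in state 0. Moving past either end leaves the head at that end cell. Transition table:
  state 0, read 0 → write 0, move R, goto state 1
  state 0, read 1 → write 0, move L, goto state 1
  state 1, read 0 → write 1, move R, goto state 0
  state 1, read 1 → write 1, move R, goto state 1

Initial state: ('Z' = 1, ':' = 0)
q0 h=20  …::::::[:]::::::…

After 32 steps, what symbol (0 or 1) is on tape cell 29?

0) q0 h=20  …::::::[:]::::::…
1) q1 h=21  …::::::[:]::::::…
2) q0 h=22  …:::::Z[:]::::::…
3) q1 h=23  …::::Z:[:]::::::…
4) q0 h=24  …:::Z:Z[:]::::::…
5) q1 h=25  …::Z:Z:[:]::::::…
6) q0 h=26  …:Z:Z:Z[:]::::::…
7) q1 h=27  …Z:Z:Z:[:]::::::…
8) q0 h=28  …:Z:Z:Z[:]::::::…
9) q1 h=29  …Z:Z:Z:[:]::::::…
10) q0 h=30  …:Z:Z:Z[:]::::::…
11) q1 h=31  …Z:Z:Z:[:]::::::…
12) q0 h=32  …:Z:Z:Z[:]::::::…
13) q1 h=33  …Z:Z:Z:[:]::::::…
14) q0 h=34  …:Z:Z:Z[:]::::::|
15) q1 h=35  …Z:Z:Z:[:]:::::|
16) q0 h=36  …:Z:Z:Z[:]::::|
17) q1 h=37  …Z:Z:Z:[:]:::|
18) q0 h=38  …:Z:Z:Z[:]::|
19) q1 h=39  …Z:Z:Z:[:]:|
20) q0 h=40  …:Z:Z:Z[:]|
21) q1 h=40  …:Z:Z:Z[:]|
22) q0 h=40  …:Z:Z:Z[Z]|
23) q1 h=39  …Z:Z:Z:[Z]:|
24) q1 h=40  …:Z:Z:Z[:]|
25) q0 h=40  …:Z:Z:Z[Z]|
26) q1 h=39  …Z:Z:Z:[Z]:|
27) q1 h=40  …:Z:Z:Z[:]|
28) q0 h=40  …:Z:Z:Z[Z]|
29) q1 h=39  …Z:Z:Z:[Z]:|
30) q1 h=40  …:Z:Z:Z[:]|
31) q0 h=40  …:Z:Z:Z[Z]|
32) q1 h=39  …Z:Z:Z:[Z]:|

1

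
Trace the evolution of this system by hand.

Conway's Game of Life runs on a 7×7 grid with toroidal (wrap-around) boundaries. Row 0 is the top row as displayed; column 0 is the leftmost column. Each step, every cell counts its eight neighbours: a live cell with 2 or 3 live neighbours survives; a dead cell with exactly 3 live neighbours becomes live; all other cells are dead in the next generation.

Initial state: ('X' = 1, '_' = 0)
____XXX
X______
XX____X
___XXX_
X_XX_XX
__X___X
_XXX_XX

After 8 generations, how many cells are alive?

t=0: ____XXX
X______
XX____X
___XXX_
X_XX_XX
__X___X
_XXX_XX
t=1: _XXXX__
_X_____
XX__XXX
___X___
XXX____
_______
_XXX___
t=2: X___X__
______X
XXX_XXX
___XXX_
_XX____
X__X___
_X__X__
t=3: X____X_
___XX__
XXX____
_______
_XX____
X__X___
XX_XX__
t=4: XXX__XX
X_XXX_X
_XXX___
X______
_XX____
X__XX__
XXXXX__
t=5: _______
____X__
____X_X
X__X___
XXXX___
X___X__
_______
t=6: _______
_____X_
___XXX_
X__XX_X
X_XXX_X
X_XX___
_______
t=7: _______
_____X_
___X___
XX_____
_______
X_X_X_X
_______
t=8: _______
_______
_______
_______
______X
_______
_______

1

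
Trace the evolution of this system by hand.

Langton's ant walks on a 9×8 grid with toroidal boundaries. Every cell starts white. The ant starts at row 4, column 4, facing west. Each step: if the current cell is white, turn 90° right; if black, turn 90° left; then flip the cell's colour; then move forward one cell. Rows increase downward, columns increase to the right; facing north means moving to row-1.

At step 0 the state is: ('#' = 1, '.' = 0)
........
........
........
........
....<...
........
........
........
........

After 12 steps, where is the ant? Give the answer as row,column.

0) ........
........
........
........
....<...
........
........
........
........
1) ........
........
........
....^...
....#...
........
........
........
........
2) ........
........
........
....#>..
....#...
........
........
........
........
3) ........
........
........
....##..
....#v..
........
........
........
........
4) ........
........
........
....##..
....<#..
........
........
........
........
5) ........
........
........
....##..
.....#..
....v...
........
........
........
6) ........
........
........
....##..
.....#..
...<#...
........
........
........
7) ........
........
........
....##..
...^.#..
...##...
........
........
........
8) ........
........
........
....##..
...#>#..
...##...
........
........
........
9) ........
........
........
....##..
...###..
...#v...
........
........
........
10) ........
........
........
....##..
...###..
...#.>..
........
........
........
11) ........
........
........
....##..
...###..
...#.#..
.....v..
........
........
12) ........
........
........
....##..
...###..
...#.#..
....<#..
........
........

6,4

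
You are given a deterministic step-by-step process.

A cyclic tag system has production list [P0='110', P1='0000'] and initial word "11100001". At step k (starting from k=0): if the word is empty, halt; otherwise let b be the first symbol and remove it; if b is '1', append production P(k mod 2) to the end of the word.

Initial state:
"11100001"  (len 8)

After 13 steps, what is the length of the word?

step 0: "11100001"  (len 8)
step 1: "1100001110"  (len 10)
step 2: "1000011100000"  (len 13)
step 3: "000011100000110"  (len 15)
step 4: "00011100000110"  (len 14)
step 5: "0011100000110"  (len 13)
step 6: "011100000110"  (len 12)
step 7: "11100000110"  (len 11)
step 8: "11000001100000"  (len 14)
step 9: "1000001100000110"  (len 16)
step 10: "0000011000001100000"  (len 19)
step 11: "000011000001100000"  (len 18)
step 12: "00011000001100000"  (len 17)
step 13: "0011000001100000"  (len 16)

16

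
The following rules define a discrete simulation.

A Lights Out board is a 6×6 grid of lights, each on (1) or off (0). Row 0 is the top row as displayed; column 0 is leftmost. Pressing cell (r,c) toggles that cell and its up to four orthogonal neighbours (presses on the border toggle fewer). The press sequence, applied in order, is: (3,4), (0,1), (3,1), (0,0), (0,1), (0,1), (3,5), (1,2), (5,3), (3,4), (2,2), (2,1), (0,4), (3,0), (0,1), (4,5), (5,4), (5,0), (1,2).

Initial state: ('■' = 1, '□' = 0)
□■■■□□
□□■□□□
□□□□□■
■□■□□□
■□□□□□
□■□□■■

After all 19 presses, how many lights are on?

k=0  □■■■□□
□□■□□□
□□□□□■
■□■□□□
■□□□□□
□■□□■■
k=1  □■■■□□
□□■□□□
□□□□■■
■□■■■■
■□□□■□
□■□□■■
k=2  ■□□■□□
□■■□□□
□□□□■■
■□■■■■
■□□□■□
□■□□■■
k=3  ■□□■□□
□■■□□□
□■□□■■
□■□■■■
■■□□■□
□■□□■■
k=4  □■□■□□
■■■□□□
□■□□■■
□■□■■■
■■□□■□
□■□□■■
k=5  ■□■■□□
■□■□□□
□■□□■■
□■□■■■
■■□□■□
□■□□■■
k=6  □■□■□□
■■■□□□
□■□□■■
□■□■■■
■■□□■□
□■□□■■
k=7  □■□■□□
■■■□□□
□■□□■□
□■□■□□
■■□□■■
□■□□■■
k=8  □■■■□□
■□□■□□
□■■□■□
□■□■□□
■■□□■■
□■□□■■
k=9  □■■■□□
■□□■□□
□■■□■□
□■□■□□
■■□■■■
□■■■□■
k=10  □■■■□□
■□□■□□
□■■□□□
□■□□■■
■■□■□■
□■■■□■
k=11  □■■■□□
■□■■□□
□□□■□□
□■■□■■
■■□■□■
□■■■□■
k=12  □■■■□□
■■■■□□
■■■■□□
□□■□■■
■■□■□■
□■■■□■
k=13  □■■□■■
■■■■■□
■■■■□□
□□■□■■
■■□■□■
□■■■□■
k=14  □■■□■■
■■■■■□
□■■■□□
■■■□■■
□■□■□■
□■■■□■
k=15  ■□□□■■
■□■■■□
□■■■□□
■■■□■■
□■□■□■
□■■■□■
k=16  ■□□□■■
■□■■■□
□■■■□□
■■■□■□
□■□■■□
□■■■□□
k=17  ■□□□■■
■□■■■□
□■■■□□
■■■□■□
□■□■□□
□■■□■■
k=18  ■□□□■■
■□■■■□
□■■■□□
■■■□■□
■■□■□□
■□■□■■
k=19  ■□■□■■
■■□□■□
□■□■□□
■■■□■□
■■□■□□
■□■□■■

20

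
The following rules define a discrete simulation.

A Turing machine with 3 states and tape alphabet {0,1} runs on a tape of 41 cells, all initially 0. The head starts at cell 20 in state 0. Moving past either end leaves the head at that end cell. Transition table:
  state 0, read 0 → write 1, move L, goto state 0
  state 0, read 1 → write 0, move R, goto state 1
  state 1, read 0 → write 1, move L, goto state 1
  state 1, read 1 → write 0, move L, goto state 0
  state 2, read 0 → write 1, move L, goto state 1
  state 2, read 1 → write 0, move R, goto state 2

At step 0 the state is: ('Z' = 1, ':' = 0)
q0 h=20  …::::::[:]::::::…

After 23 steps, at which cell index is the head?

0) q0 h=20  …::::::[:]::::::…
1) q0 h=19  …::::::[:]Z:::::…
2) q0 h=18  …::::::[:]ZZ::::…
3) q0 h=17  …::::::[:]ZZZ:::…
4) q0 h=16  …::::::[:]ZZZZ::…
5) q0 h=15  …::::::[:]ZZZZZ:…
6) q0 h=14  …::::::[:]ZZZZZZ…
7) q0 h=13  …::::::[:]ZZZZZZ…
8) q0 h=12  …::::::[:]ZZZZZZ…
9) q0 h=11  …::::::[:]ZZZZZZ…
10) q0 h=10  …::::::[:]ZZZZZZ…
11) q0 h= 9  …::::::[:]ZZZZZZ…
12) q0 h= 8  …::::::[:]ZZZZZZ…
13) q0 h= 7  …::::::[:]ZZZZZZ…
14) q0 h= 6  |::::::[:]ZZZZZZ…
15) q0 h= 5  |:::::[:]ZZZZZZ…
16) q0 h= 4  |::::[:]ZZZZZZ…
17) q0 h= 3  |:::[:]ZZZZZZ…
18) q0 h= 2  |::[:]ZZZZZZ…
19) q0 h= 1  |:[:]ZZZZZZ…
20) q0 h= 0  |[:]ZZZZZZ…
21) q0 h= 0  |[Z]ZZZZZZ…
22) q1 h= 1  |:[Z]ZZZZZZ…
23) q0 h= 0  |[:]:ZZZZZ…

0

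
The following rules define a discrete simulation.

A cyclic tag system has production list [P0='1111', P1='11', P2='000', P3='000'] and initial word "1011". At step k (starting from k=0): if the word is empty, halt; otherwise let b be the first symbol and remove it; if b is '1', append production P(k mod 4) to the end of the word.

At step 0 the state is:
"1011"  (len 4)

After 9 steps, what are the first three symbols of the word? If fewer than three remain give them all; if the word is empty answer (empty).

[0] "1011"  (len 4)
[1] "0111111"  (len 7)
[2] "111111"  (len 6)
[3] "11111000"  (len 8)
[4] "1111000000"  (len 10)
[5] "1110000001111"  (len 13)
[6] "11000000111111"  (len 14)
[7] "1000000111111000"  (len 16)
[8] "000000111111000000"  (len 18)
[9] "00000111111000000"  (len 17)

000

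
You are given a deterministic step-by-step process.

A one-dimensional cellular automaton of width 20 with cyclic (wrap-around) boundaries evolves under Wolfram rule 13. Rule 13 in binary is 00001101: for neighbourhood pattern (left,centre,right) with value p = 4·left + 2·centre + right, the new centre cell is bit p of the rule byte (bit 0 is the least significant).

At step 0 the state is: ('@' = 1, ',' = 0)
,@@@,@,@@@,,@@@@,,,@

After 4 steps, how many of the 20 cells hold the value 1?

9

gen 0: ,@@@,@,@@@,,@@@@,,,@
gen 1: ,@,,,@,@,,,,@,,,,@,@
gen 2: ,@,@,@,@,@@,@,@@,@,@
gen 3: ,@,@,@,@,@,,@,@,,@,@
gen 4: ,@,@,@,@,@,,@,@,,@,@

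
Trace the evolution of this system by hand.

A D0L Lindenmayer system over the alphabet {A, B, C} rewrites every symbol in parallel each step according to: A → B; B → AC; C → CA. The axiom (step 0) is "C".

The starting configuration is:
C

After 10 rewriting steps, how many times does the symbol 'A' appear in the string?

gen 0: C
gen 1: CA
gen 2: CAB
gen 3: CABAC
gen 4: CABACBCA
gen 5: CABACBCAACCAB
gen 6: CABACBCAACCABBCACABAC
gen 7: CABACBCAACCABBCACABACACCABCABACBCA
gen 8: CABACBCAACCABBCACABACACCABCABACBCABCACABACCABACBCAACCAB
gen 9: CABACBCAACCABBCACABACACCABCABACBCABCACABACCABACBCAACCABACCABCABACBCACABACBCAACCABBCACABAC
gen 10: CABACBCAACCABBCACABACACCABCABACBCABCACABACCABACBCAACCABACC…BACBCACABACCABACBCAACCABCABACBCAACCABBCACABACACCABCABACBCA  (len 144)

55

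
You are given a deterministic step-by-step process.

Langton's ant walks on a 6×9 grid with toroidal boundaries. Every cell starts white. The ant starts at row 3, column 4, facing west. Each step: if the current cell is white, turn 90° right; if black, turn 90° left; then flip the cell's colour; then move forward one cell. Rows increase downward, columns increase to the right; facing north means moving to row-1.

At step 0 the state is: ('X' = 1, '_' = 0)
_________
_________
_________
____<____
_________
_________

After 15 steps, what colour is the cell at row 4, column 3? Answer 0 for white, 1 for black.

1

t=0: _________
_________
_________
____<____
_________
_________
t=1: _________
_________
____^____
____X____
_________
_________
t=2: _________
_________
____X>___
____X____
_________
_________
t=3: _________
_________
____XX___
____Xv___
_________
_________
t=4: _________
_________
____XX___
____<X___
_________
_________
t=5: _________
_________
____XX___
_____X___
____v____
_________
t=6: _________
_________
____XX___
_____X___
___<X____
_________
t=7: _________
_________
____XX___
___^_X___
___XX____
_________
t=8: _________
_________
____XX___
___X>X___
___XX____
_________
t=9: _________
_________
____XX___
___XXX___
___Xv____
_________
t=10: _________
_________
____XX___
___XXX___
___X_>___
_________
t=11: _________
_________
____XX___
___XXX___
___X_X___
_____v___
t=12: _________
_________
____XX___
___XXX___
___X_X___
____<X___
t=13: _________
_________
____XX___
___XXX___
___X^X___
____XX___
t=14: _________
_________
____XX___
___XXX___
___XX>___
____XX___
t=15: _________
_________
____XX___
___XX^___
___XX____
____XX___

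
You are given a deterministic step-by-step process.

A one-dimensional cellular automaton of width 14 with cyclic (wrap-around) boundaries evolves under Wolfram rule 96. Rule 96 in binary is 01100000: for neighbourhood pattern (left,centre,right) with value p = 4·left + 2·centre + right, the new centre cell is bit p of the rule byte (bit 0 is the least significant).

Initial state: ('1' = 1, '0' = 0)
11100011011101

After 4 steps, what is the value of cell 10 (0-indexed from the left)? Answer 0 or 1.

t=0: 11100011011101
t=1: 00100001100110
t=2: 00000000100010
t=3: 00000000000000
t=4: 00000000000000

0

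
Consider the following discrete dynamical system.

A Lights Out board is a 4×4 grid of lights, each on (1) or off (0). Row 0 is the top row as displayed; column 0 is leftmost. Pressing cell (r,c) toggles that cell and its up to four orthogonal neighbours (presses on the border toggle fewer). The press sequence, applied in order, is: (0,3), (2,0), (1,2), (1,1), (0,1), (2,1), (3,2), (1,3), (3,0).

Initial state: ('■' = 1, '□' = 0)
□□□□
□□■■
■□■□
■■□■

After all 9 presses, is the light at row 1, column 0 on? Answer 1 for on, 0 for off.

0

gen 0: □□□□
□□■■
■□■□
■■□■
gen 1: □□■■
□□■□
■□■□
■■□■
gen 2: □□■■
■□■□
□■■□
□■□■
gen 3: □□□■
■■□■
□■□□
□■□■
gen 4: □■□■
□□■■
□□□□
□■□■
gen 5: ■□■■
□■■■
□□□□
□■□■
gen 6: ■□■■
□□■■
■■■□
□□□■
gen 7: ■□■■
□□■■
■■□□
□■■□
gen 8: ■□■□
□□□□
■■□■
□■■□
gen 9: ■□■□
□□□□
□■□■
■□■□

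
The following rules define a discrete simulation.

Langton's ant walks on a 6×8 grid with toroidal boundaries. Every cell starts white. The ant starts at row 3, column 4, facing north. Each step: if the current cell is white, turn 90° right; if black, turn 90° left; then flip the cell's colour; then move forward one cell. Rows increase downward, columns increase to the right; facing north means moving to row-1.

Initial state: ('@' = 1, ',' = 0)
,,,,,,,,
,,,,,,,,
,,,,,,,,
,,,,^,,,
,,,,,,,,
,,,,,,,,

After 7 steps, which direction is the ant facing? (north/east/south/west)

east

gen 0: ,,,,,,,,
,,,,,,,,
,,,,,,,,
,,,,^,,,
,,,,,,,,
,,,,,,,,
gen 1: ,,,,,,,,
,,,,,,,,
,,,,,,,,
,,,,@>,,
,,,,,,,,
,,,,,,,,
gen 2: ,,,,,,,,
,,,,,,,,
,,,,,,,,
,,,,@@,,
,,,,,v,,
,,,,,,,,
gen 3: ,,,,,,,,
,,,,,,,,
,,,,,,,,
,,,,@@,,
,,,,<@,,
,,,,,,,,
gen 4: ,,,,,,,,
,,,,,,,,
,,,,,,,,
,,,,^@,,
,,,,@@,,
,,,,,,,,
gen 5: ,,,,,,,,
,,,,,,,,
,,,,,,,,
,,,<,@,,
,,,,@@,,
,,,,,,,,
gen 6: ,,,,,,,,
,,,,,,,,
,,,^,,,,
,,,@,@,,
,,,,@@,,
,,,,,,,,
gen 7: ,,,,,,,,
,,,,,,,,
,,,@>,,,
,,,@,@,,
,,,,@@,,
,,,,,,,,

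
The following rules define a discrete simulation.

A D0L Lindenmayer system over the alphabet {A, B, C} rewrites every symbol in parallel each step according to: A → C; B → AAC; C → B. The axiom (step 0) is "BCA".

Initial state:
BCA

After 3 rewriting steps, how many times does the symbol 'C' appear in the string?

4

step 0: BCA
step 1: AACBC
step 2: CCBAACB
step 3: BBAACCCBAAC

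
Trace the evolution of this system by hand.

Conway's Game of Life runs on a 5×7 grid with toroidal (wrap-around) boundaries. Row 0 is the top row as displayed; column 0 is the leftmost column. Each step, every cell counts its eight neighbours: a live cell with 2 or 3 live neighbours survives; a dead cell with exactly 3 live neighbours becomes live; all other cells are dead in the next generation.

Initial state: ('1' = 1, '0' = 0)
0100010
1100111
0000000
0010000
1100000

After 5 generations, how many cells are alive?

2

t=0: 0100010
1100111
0000000
0010000
1100000
t=1: 0010110
1100111
1100011
0100000
1110000
t=2: 0010100
0011000
0010100
0000000
1011000
t=3: 0000100
0110100
0010000
0110000
0111000
t=4: 0000100
0110000
0000000
0000000
0101000
t=5: 0101000
0000000
0000000
0000000
0000000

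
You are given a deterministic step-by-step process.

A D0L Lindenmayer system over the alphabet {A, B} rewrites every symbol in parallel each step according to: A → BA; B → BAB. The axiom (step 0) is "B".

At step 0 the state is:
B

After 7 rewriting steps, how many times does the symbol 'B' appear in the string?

610

k=0  B
k=1  BAB
k=2  BABBABAB
k=3  BABBABABBABBABABBABAB
k=4  BABBABABBABBABABBABABBABBABABBABBABABBABABBABBABABBABAB
k=5  BABBABABBABBABABBABABBABBABABBABBABABBABABBABBABABBABABBAB…BBABABBABABBABBABABBABABBABBABABBABBABABBABABBABBABABBABAB  (len 144)
k=6  BABBABABBABBABABBABABBABBABABBABBABABBABABBABBABABBABABBAB…BBABABBABABBABBABABBABABBABBABABBABBABABBABABBABBABABBABAB  (len 377)
k=7  BABBABABBABBABABBABABBABBABABBABBABABBABABBABBABABBABABBAB…BBABABBABABBABBABABBABABBABBABABBABBABABBABABBABBABABBABAB  (len 987)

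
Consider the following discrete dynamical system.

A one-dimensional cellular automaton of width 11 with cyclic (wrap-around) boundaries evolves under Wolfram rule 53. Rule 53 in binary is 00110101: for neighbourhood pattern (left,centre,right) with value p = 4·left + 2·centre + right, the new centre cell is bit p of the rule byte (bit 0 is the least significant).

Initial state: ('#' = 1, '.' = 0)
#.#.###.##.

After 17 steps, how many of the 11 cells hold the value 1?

t=0: #.#.###.##.
t=1: ####...#..#
t=2: ....##.##..
t=3: ###...#..##
t=4: ...##.##...
t=5: ##...#..###
t=6: ..##.##....
t=7: #...#..####
t=8: .##.##.....
t=9: ...#..#####
t=10: ##.##......
t=11: ..#..#####.
t=12: #.##......#
t=13: .#..#####..
t=14: .##......##
t=15: #..#####...
t=16: ##......##.
t=17: ..#####...#

6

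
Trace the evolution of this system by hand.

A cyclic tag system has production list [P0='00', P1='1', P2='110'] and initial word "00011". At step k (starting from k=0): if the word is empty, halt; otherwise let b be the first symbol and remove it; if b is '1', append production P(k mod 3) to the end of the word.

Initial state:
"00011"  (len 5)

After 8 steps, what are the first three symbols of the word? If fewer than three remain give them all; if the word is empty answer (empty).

1

gen 0: "00011"  (len 5)
gen 1: "0011"  (len 4)
gen 2: "011"  (len 3)
gen 3: "11"  (len 2)
gen 4: "100"  (len 3)
gen 5: "001"  (len 3)
gen 6: "01"  (len 2)
gen 7: "1"  (len 1)
gen 8: "1"  (len 1)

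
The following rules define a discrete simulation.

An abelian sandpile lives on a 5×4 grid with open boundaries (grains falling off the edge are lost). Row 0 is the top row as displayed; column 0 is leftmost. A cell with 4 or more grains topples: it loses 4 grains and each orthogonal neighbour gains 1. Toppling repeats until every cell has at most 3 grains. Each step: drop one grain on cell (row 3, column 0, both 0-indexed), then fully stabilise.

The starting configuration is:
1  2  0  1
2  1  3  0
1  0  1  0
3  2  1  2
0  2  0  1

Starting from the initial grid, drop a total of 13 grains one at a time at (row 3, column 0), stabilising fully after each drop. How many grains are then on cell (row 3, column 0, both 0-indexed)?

[0] 1  2  0  1
2  1  3  0
1  0  1  0
3  2  1  2
0  2  0  1
[1] 1  2  0  1
2  1  3  0
2  0  1  0
0  3  1  2
1  2  0  1
[2] 1  2  0  1
2  1  3  0
2  0  1  0
1  3  1  2
1  2  0  1
[3] 1  2  0  1
2  1  3  0
2  0  1  0
2  3  1  2
1  2  0  1
[4] 1  2  0  1
2  1  3  0
2  0  1  0
3  3  1  2
1  2  0  1
[5] 1  2  0  1
2  1  3  0
3  1  1  0
1  0  2  2
2  3  0  1
[6] 1  2  0  1
2  1  3  0
3  1  1  0
2  0  2  2
2  3  0  1
[7] 1  2  0  1
2  1  3  0
3  1  1  0
3  0  2  2
2  3  0  1
[8] 1  2  0  1
3  1  3  0
0  2  1  0
1  1  2  2
3  3  0  1
[9] 1  2  0  1
3  1  3  0
0  2  1  0
2  1  2  2
3  3  0  1
[10] 1  2  0  1
3  1  3  0
0  2  1  0
3  1  2  2
3  3  0  1
[11] 1  2  0  1
3  1  3  0
1  2  1  0
1  3  2  2
1  0  1  1
[12] 1  2  0  1
3  1  3  0
1  2  1  0
2  3  2  2
1  0  1  1
[13] 1  2  0  1
3  1  3  0
1  2  1  0
3  3  2  2
1  0  1  1

3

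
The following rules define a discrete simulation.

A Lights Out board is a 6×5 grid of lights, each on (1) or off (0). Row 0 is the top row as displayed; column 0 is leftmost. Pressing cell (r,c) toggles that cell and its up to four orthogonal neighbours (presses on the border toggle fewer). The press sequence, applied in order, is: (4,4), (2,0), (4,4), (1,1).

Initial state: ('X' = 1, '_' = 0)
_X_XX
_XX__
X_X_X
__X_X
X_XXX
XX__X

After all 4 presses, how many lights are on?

gen 0: _X_XX
_XX__
X_X_X
__X_X
X_XXX
XX__X
gen 1: _X_XX
_XX__
X_X_X
__X__
X_X__
XX___
gen 2: _X_XX
XXX__
_XX_X
X_X__
X_X__
XX___
gen 3: _X_XX
XXX__
_XX_X
X_X_X
X_XXX
XX__X
gen 4: ___XX
_____
__X_X
X_X_X
X_XXX
XX__X

14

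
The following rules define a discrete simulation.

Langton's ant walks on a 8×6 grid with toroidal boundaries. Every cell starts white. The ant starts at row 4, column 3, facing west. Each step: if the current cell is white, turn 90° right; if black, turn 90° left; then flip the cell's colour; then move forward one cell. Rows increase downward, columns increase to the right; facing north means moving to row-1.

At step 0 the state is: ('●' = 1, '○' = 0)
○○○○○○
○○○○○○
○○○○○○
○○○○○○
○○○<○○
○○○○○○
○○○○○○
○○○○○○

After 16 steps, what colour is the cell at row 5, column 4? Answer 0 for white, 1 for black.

t=0: ○○○○○○
○○○○○○
○○○○○○
○○○○○○
○○○<○○
○○○○○○
○○○○○○
○○○○○○
t=1: ○○○○○○
○○○○○○
○○○○○○
○○○^○○
○○○●○○
○○○○○○
○○○○○○
○○○○○○
t=2: ○○○○○○
○○○○○○
○○○○○○
○○○●>○
○○○●○○
○○○○○○
○○○○○○
○○○○○○
t=3: ○○○○○○
○○○○○○
○○○○○○
○○○●●○
○○○●v○
○○○○○○
○○○○○○
○○○○○○
t=4: ○○○○○○
○○○○○○
○○○○○○
○○○●●○
○○○<●○
○○○○○○
○○○○○○
○○○○○○
t=5: ○○○○○○
○○○○○○
○○○○○○
○○○●●○
○○○○●○
○○○v○○
○○○○○○
○○○○○○
t=6: ○○○○○○
○○○○○○
○○○○○○
○○○●●○
○○○○●○
○○<●○○
○○○○○○
○○○○○○
t=7: ○○○○○○
○○○○○○
○○○○○○
○○○●●○
○○^○●○
○○●●○○
○○○○○○
○○○○○○
t=8: ○○○○○○
○○○○○○
○○○○○○
○○○●●○
○○●>●○
○○●●○○
○○○○○○
○○○○○○
t=9: ○○○○○○
○○○○○○
○○○○○○
○○○●●○
○○●●●○
○○●v○○
○○○○○○
○○○○○○
t=10: ○○○○○○
○○○○○○
○○○○○○
○○○●●○
○○●●●○
○○●○>○
○○○○○○
○○○○○○
t=11: ○○○○○○
○○○○○○
○○○○○○
○○○●●○
○○●●●○
○○●○●○
○○○○v○
○○○○○○
t=12: ○○○○○○
○○○○○○
○○○○○○
○○○●●○
○○●●●○
○○●○●○
○○○<●○
○○○○○○
t=13: ○○○○○○
○○○○○○
○○○○○○
○○○●●○
○○●●●○
○○●^●○
○○○●●○
○○○○○○
t=14: ○○○○○○
○○○○○○
○○○○○○
○○○●●○
○○●●●○
○○●●>○
○○○●●○
○○○○○○
t=15: ○○○○○○
○○○○○○
○○○○○○
○○○●●○
○○●●^○
○○●●○○
○○○●●○
○○○○○○
t=16: ○○○○○○
○○○○○○
○○○○○○
○○○●●○
○○●<○○
○○●●○○
○○○●●○
○○○○○○

0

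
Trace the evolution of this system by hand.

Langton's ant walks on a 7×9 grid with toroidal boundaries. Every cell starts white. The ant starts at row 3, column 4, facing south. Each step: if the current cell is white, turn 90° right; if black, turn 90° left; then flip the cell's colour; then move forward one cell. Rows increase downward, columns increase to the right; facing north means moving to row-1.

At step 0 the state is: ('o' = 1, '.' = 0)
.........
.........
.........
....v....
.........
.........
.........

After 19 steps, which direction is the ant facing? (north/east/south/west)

east

step 0: .........
.........
.........
....v....
.........
.........
.........
step 1: .........
.........
.........
...<o....
.........
.........
.........
step 2: .........
.........
...^.....
...oo....
.........
.........
.........
step 3: .........
.........
...o>....
...oo....
.........
.........
.........
step 4: .........
.........
...oo....
...ov....
.........
.........
.........
step 5: .........
.........
...oo....
...o.>...
.........
.........
.........
step 6: .........
.........
...oo....
...o.o...
.....v...
.........
.........
step 7: .........
.........
...oo....
...o.o...
....<o...
.........
.........
step 8: .........
.........
...oo....
...o^o...
....oo...
.........
.........
step 9: .........
.........
...oo....
...oo>...
....oo...
.........
.........
step 10: .........
.........
...oo^...
...oo....
....oo...
.........
.........
step 11: .........
.........
...ooo>..
...oo....
....oo...
.........
.........
step 12: .........
.........
...oooo..
...oo.v..
....oo...
.........
.........
step 13: .........
.........
...oooo..
...oo<o..
....oo...
.........
.........
step 14: .........
.........
...oo^o..
...oooo..
....oo...
.........
.........
step 15: .........
.........
...o<.o..
...oooo..
....oo...
.........
.........
step 16: .........
.........
...o..o..
...ovoo..
....oo...
.........
.........
step 17: .........
.........
...o..o..
...o.>o..
....oo...
.........
.........
step 18: .........
.........
...o.^o..
...o..o..
....oo...
.........
.........
step 19: .........
.........
...o.o>..
...o..o..
....oo...
.........
.........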